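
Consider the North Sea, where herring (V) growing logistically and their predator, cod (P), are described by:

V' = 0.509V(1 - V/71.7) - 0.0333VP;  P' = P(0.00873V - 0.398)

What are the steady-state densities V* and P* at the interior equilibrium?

V* ≈ 45.6, P* ≈ 5.57

From dP/dt = 0 with P > 0: 0.00873V* = 0.398, so V* = 45.6.
Substitute into dV/dt = 0: 0.509(1 - 45.6/71.7) = 0.0333P*.
The bracket is 0.364, giving P* = 0.185/0.0333 = 5.57.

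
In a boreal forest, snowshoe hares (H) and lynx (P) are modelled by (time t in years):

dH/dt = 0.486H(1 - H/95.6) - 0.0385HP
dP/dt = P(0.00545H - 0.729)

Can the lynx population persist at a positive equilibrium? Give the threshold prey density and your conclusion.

Threshold H = 134; K < 134, so no, the predator goes extinct.

The predator equation gives dP/dt > 0 only when H > 0.729/0.00545 = 134.
Without the predator, H → K = 95.6. Since 95.6 < 134, the predator cannot invade.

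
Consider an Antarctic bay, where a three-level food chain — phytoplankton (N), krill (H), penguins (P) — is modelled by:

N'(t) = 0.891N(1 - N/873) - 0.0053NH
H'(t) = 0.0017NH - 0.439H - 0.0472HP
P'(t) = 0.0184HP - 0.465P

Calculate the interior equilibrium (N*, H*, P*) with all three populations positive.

From dP/dt = 0: 0.0184H* = 0.465, so H* = 25.3.
From dN/dt = 0: 0.891(1 - N*/873) = 0.0053·25.3, giving N* = 873·(1 - 0.15) = 742.
From dH/dt = 0: 0.0017·742 - 0.439 = 0.0472P*, so P* = 0.822/0.0472 = 17.4.

N* ≈ 742, H* ≈ 25.3, P* ≈ 17.4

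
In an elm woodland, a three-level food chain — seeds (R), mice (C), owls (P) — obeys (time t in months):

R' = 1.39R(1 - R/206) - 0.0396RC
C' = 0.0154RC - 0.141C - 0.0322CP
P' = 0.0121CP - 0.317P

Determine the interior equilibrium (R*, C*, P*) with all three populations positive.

From dP/dt = 0: 0.0121C* = 0.317, so C* = 26.2.
From dR/dt = 0: 1.39(1 - R*/206) = 0.0396·26.2, giving R* = 206·(1 - 0.746) = 52.2.
From dC/dt = 0: 0.0154·52.2 - 0.141 = 0.0322P*, so P* = 0.664/0.0322 = 20.6.

R* ≈ 52.2, C* ≈ 26.2, P* ≈ 20.6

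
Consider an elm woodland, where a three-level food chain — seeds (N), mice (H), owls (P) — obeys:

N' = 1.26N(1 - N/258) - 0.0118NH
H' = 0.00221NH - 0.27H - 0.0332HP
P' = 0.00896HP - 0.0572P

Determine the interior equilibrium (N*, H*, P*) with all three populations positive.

From dP/dt = 0: 0.00896H* = 0.0572, so H* = 6.38.
From dN/dt = 0: 1.26(1 - N*/258) = 0.0118·6.38, giving N* = 258·(1 - 0.0598) = 243.
From dH/dt = 0: 0.00221·243 - 0.27 = 0.0332P*, so P* = 0.266/0.0332 = 8.01.

N* ≈ 243, H* ≈ 6.38, P* ≈ 8.01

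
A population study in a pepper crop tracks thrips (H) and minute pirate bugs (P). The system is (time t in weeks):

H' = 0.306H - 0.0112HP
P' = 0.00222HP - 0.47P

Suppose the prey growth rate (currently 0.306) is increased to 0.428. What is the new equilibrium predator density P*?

P* ≈ 38.2

At the interior fixed point, setting dH/dt = 0 with H > 0 fixes P* = (prey growth rate)/(HP coefficient) — independent of the other coefficients.
With the change, P* = 0.428/0.0112 = 38.2; it rises from 27.3.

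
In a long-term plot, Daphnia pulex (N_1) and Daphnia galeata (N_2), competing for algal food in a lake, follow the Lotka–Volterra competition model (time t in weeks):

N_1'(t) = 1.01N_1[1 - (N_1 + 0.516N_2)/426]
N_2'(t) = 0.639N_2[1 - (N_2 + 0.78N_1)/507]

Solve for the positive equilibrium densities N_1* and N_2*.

N_1* ≈ 275, N_2* ≈ 292

Setting both brackets to zero gives the nullclines N_1 + 0.516N_2 = 426 and 0.78N_1 + N_2 = 507.
Substituting N_2 = 507 - 0.78N_1 into the first: N_1(1 - 0.516·0.78) = 426 - 0.516·507.
So N_1* = 164/0.598 = 275, and then N_2* = 507 - 0.78·275 = 292.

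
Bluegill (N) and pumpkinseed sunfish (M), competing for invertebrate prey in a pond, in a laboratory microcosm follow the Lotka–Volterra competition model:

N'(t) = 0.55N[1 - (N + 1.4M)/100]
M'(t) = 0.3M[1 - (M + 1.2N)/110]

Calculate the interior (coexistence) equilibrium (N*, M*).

Setting both brackets to zero gives the nullclines N + 1.4M = 100 and 1.2N + M = 110.
Substituting M = 110 - 1.2N into the first: N(1 - 1.4·1.2) = 100 - 1.4·110.
So N* = -54/-0.68 = 79.4, and then M* = 110 - 1.2·79.4 = 14.7.

N* ≈ 79.4, M* ≈ 14.7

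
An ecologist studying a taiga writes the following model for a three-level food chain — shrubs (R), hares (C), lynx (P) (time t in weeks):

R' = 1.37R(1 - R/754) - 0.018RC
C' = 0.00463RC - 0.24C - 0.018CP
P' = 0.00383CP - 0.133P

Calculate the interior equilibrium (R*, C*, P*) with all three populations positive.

R* ≈ 410, C* ≈ 34.7, P* ≈ 92.1

From dP/dt = 0: 0.00383C* = 0.133, so C* = 34.7.
From dR/dt = 0: 1.37(1 - R*/754) = 0.018·34.7, giving R* = 754·(1 - 0.456) = 410.
From dC/dt = 0: 0.00463·410 - 0.24 = 0.018P*, so P* = 1.66/0.018 = 92.1.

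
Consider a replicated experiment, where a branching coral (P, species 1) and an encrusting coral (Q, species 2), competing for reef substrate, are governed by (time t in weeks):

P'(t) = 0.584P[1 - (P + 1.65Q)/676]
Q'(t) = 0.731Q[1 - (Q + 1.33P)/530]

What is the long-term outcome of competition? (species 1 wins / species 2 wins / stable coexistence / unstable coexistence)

Compare the nullcline intercepts: K1/α12 = 676/1.65 = 410 < K2 = 530; K2/α21 = 530/1.33 = 398 < K1 = 676.
Since both are reversed, neither can invade when rare; the interior point is a saddle.

unstable coexistence (outcome depends on initial conditions)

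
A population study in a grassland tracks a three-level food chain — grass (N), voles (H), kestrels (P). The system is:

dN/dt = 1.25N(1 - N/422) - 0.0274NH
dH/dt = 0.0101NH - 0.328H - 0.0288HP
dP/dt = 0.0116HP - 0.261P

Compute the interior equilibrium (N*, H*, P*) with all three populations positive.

N* ≈ 214, H* ≈ 22.5, P* ≈ 63.6

From dP/dt = 0: 0.0116H* = 0.261, so H* = 22.5.
From dN/dt = 0: 1.25(1 - N*/422) = 0.0274·22.5, giving N* = 422·(1 - 0.493) = 214.
From dH/dt = 0: 0.0101·214 - 0.328 = 0.0288P*, so P* = 1.83/0.0288 = 63.6.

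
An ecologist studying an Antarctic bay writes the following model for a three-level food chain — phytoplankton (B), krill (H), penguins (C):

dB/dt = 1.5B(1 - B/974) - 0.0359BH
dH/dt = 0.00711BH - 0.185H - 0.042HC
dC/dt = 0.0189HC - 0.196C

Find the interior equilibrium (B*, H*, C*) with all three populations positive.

B* ≈ 732, H* ≈ 10.4, C* ≈ 120

From dC/dt = 0: 0.0189H* = 0.196, so H* = 10.4.
From dB/dt = 0: 1.5(1 - B*/974) = 0.0359·10.4, giving B* = 974·(1 - 0.248) = 732.
From dH/dt = 0: 0.00711·732 - 0.185 = 0.042C*, so C* = 5.02/0.042 = 120.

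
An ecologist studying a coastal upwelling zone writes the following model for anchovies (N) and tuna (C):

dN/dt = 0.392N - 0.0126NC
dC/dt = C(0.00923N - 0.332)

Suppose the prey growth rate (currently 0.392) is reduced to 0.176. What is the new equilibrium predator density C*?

C* ≈ 14

At the interior fixed point, setting dN/dt = 0 with N > 0 fixes C* = (prey growth rate)/(NC coefficient) — independent of the other coefficients.
With the change, C* = 0.176/0.0126 = 14; it falls from 31.1.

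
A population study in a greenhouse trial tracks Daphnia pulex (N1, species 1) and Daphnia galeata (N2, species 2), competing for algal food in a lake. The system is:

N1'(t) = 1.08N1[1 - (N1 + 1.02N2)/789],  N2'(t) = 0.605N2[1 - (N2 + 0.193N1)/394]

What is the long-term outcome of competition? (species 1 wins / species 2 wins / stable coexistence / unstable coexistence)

Compare the nullcline intercepts: K1/α12 = 789/1.02 = 774 > K2 = 394; K2/α21 = 394/0.193 = 2040 > K1 = 789.
Since both inequalities hold, each species can invade when rare, so the interior equilibrium is stable.

stable coexistence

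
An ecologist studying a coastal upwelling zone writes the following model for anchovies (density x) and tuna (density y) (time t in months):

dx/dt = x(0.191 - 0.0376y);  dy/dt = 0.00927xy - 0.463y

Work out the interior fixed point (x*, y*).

Set dy/dt = 0 with y > 0: 0.00927x - 0.463 = 0, so x* = 0.463/0.00927 = 49.9.
Set dx/dt = 0 with x > 0: 0.191 - 0.0376y = 0, so y* = 0.191/0.0376 = 5.08.

x* ≈ 49.9, y* ≈ 5.08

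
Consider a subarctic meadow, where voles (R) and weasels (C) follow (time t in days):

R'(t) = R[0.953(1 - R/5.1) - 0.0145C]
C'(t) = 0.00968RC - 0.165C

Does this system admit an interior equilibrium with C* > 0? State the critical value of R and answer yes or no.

Threshold R = 17; K < 17, so no, the predator goes extinct.

The predator equation gives dC/dt > 0 only when R > 0.165/0.00968 = 17.
Without the predator, R → K = 5.1. Since 5.1 < 17, the predator cannot invade.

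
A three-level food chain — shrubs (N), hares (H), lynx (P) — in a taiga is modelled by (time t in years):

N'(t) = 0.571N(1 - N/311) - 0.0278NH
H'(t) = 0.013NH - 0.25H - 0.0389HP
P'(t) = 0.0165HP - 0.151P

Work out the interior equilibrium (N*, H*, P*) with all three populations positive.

N* ≈ 172, H* ≈ 9.15, P* ≈ 51.2

From dP/dt = 0: 0.0165H* = 0.151, so H* = 9.15.
From dN/dt = 0: 0.571(1 - N*/311) = 0.0278·9.15, giving N* = 311·(1 - 0.446) = 172.
From dH/dt = 0: 0.013·172 - 0.25 = 0.0389P*, so P* = 1.99/0.0389 = 51.2.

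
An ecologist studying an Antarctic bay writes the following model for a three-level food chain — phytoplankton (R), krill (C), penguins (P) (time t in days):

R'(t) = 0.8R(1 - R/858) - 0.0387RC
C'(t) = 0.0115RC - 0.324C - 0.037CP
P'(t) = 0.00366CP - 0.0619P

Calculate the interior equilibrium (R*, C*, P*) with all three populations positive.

R* ≈ 156, C* ≈ 16.9, P* ≈ 39.7

From dP/dt = 0: 0.00366C* = 0.0619, so C* = 16.9.
From dR/dt = 0: 0.8(1 - R*/858) = 0.0387·16.9, giving R* = 858·(1 - 0.818) = 156.
From dC/dt = 0: 0.0115·156 - 0.324 = 0.037P*, so P* = 1.47/0.037 = 39.7.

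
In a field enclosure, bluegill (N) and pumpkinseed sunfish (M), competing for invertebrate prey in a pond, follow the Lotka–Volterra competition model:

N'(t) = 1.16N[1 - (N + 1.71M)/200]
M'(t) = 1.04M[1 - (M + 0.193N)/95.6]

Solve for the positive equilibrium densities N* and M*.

Setting both brackets to zero gives the nullclines N + 1.71M = 200 and 0.193N + M = 95.6.
Substituting M = 95.6 - 0.193N into the first: N(1 - 1.71·0.193) = 200 - 1.71·95.6.
So N* = 36.5/0.67 = 54.5, and then M* = 95.6 - 0.193·54.5 = 85.1.

N* ≈ 54.5, M* ≈ 85.1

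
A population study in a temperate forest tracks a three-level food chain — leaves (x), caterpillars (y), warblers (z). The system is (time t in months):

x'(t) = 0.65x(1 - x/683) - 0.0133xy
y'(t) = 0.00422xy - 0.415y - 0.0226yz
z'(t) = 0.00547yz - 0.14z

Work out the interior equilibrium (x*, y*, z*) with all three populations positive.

x* ≈ 325, y* ≈ 25.6, z* ≈ 42.4

From dz/dt = 0: 0.00547y* = 0.14, so y* = 25.6.
From dx/dt = 0: 0.65(1 - x*/683) = 0.0133·25.6, giving x* = 683·(1 - 0.524) = 325.
From dy/dt = 0: 0.00422·325 - 0.415 = 0.0226z*, so z* = 0.958/0.0226 = 42.4.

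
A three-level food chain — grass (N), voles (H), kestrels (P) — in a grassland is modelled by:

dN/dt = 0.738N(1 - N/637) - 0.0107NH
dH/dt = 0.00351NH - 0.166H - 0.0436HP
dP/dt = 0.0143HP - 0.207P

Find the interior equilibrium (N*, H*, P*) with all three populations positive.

From dP/dt = 0: 0.0143H* = 0.207, so H* = 14.5.
From dN/dt = 0: 0.738(1 - N*/637) = 0.0107·14.5, giving N* = 637·(1 - 0.21) = 503.
From dH/dt = 0: 0.00351·503 - 0.166 = 0.0436P*, so P* = 1.6/0.0436 = 36.7.

N* ≈ 503, H* ≈ 14.5, P* ≈ 36.7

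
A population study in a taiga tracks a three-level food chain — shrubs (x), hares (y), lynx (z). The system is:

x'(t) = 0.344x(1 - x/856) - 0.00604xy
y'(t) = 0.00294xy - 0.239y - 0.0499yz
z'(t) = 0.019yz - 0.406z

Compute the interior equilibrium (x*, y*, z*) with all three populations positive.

From dz/dt = 0: 0.019y* = 0.406, so y* = 21.4.
From dx/dt = 0: 0.344(1 - x*/856) = 0.00604·21.4, giving x* = 856·(1 - 0.375) = 535.
From dy/dt = 0: 0.00294·535 - 0.239 = 0.0499z*, so z* = 1.33/0.0499 = 26.7.

x* ≈ 535, y* ≈ 21.4, z* ≈ 26.7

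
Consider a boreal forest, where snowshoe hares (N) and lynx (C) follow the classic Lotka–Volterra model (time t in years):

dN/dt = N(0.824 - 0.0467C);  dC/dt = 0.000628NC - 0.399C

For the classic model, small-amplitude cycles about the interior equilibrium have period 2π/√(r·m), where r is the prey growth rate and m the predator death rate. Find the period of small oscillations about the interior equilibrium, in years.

T ≈ 11 years

Here r = 0.824 and m = 0.399, so r·m = 0.329.
ω = √0.329 = 0.573 per year, hence T = 2π/ω ≈ 11 years.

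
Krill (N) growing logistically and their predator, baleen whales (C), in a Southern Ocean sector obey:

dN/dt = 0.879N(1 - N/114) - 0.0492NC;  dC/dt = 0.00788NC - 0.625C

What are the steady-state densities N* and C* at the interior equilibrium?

From dC/dt = 0 with C > 0: 0.00788N* = 0.625, so N* = 79.3.
Substitute into dN/dt = 0: 0.879(1 - 79.3/114) = 0.0492C*.
The bracket is 0.304, giving C* = 0.267/0.0492 = 5.44.

N* ≈ 79.3, C* ≈ 5.44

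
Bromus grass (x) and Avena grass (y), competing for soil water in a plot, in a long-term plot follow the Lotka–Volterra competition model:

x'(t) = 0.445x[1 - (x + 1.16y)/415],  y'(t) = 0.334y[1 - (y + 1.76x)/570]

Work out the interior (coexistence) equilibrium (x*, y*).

x* ≈ 236, y* ≈ 154

Setting both brackets to zero gives the nullclines x + 1.16y = 415 and 1.76x + y = 570.
Substituting y = 570 - 1.76x into the first: x(1 - 1.16·1.76) = 415 - 1.16·570.
So x* = -246/-1.04 = 236, and then y* = 570 - 1.76·236 = 154.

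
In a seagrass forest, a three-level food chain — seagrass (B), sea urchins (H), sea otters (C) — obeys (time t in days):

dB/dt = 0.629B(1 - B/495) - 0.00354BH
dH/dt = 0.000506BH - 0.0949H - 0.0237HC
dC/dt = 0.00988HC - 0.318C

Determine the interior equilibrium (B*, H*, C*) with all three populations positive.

B* ≈ 405, H* ≈ 32.2, C* ≈ 4.65

From dC/dt = 0: 0.00988H* = 0.318, so H* = 32.2.
From dB/dt = 0: 0.629(1 - B*/495) = 0.00354·32.2, giving B* = 495·(1 - 0.181) = 405.
From dH/dt = 0: 0.000506·405 - 0.0949 = 0.0237C*, so C* = 0.11/0.0237 = 4.65.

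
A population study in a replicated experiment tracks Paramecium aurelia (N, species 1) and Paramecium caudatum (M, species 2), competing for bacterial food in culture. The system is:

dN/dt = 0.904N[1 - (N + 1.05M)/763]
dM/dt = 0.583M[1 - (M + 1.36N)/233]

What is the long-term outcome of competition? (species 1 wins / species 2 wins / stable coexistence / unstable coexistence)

species 1 excludes species 2

Compare the nullcline intercepts: K1/α12 = 763/1.05 = 727 > K2 = 233; K2/α21 = 233/1.36 = 171 < K1 = 763.
Since the inequalities point opposite ways, species 1 can invade but species 2 cannot.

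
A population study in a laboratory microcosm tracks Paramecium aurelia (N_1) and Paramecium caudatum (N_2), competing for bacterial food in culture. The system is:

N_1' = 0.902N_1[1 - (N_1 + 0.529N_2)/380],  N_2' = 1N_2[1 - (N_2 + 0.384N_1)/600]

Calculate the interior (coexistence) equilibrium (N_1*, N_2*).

Setting both brackets to zero gives the nullclines N_1 + 0.529N_2 = 380 and 0.384N_1 + N_2 = 600.
Substituting N_2 = 600 - 0.384N_1 into the first: N_1(1 - 0.529·0.384) = 380 - 0.529·600.
So N_1* = 62.6/0.797 = 78.6, and then N_2* = 600 - 0.384·78.6 = 570.

N_1* ≈ 78.6, N_2* ≈ 570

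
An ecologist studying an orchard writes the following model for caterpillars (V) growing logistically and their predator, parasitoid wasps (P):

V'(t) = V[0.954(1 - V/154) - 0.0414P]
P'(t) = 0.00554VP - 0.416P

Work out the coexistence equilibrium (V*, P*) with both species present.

V* ≈ 75.1, P* ≈ 11.8

From dP/dt = 0 with P > 0: 0.00554V* = 0.416, so V* = 75.1.
Substitute into dV/dt = 0: 0.954(1 - 75.1/154) = 0.0414P*.
The bracket is 0.512, giving P* = 0.489/0.0414 = 11.8.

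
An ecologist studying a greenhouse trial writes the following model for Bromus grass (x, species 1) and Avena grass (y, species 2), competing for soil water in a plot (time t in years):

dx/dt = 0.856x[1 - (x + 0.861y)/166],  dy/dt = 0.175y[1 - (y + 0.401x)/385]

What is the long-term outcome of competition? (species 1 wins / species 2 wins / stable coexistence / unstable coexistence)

species 2 excludes species 1

Compare the nullcline intercepts: K1/α12 = 166/0.861 = 193 < K2 = 385; K2/α21 = 385/0.401 = 960 > K1 = 166.
Since the inequalities point opposite ways, species 2 can invade but species 1 cannot.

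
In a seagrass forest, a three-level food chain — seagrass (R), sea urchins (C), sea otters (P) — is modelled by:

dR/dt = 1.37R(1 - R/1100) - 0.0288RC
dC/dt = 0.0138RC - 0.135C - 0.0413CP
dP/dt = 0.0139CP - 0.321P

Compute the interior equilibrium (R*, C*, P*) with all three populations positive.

From dP/dt = 0: 0.0139C* = 0.321, so C* = 23.1.
From dR/dt = 0: 1.37(1 - R*/1100) = 0.0288·23.1, giving R* = 1100·(1 - 0.485) = 566.
From dC/dt = 0: 0.0138·566 - 0.135 = 0.0413P*, so P* = 7.68/0.0413 = 186.

R* ≈ 566, C* ≈ 23.1, P* ≈ 186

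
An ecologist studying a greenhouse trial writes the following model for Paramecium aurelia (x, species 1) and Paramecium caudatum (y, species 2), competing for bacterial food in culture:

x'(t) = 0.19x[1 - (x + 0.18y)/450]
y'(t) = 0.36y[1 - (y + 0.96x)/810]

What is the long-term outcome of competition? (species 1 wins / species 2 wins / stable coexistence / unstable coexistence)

stable coexistence

Compare the nullcline intercepts: K1/α12 = 450/0.18 = 2500 > K2 = 810; K2/α21 = 810/0.96 = 844 > K1 = 450.
Since both inequalities hold, each species can invade when rare, so the interior equilibrium is stable.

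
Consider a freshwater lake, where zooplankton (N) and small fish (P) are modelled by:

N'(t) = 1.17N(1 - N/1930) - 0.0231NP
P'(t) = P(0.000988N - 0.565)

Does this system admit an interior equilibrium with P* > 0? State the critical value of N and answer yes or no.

Threshold N = 572; K > 572, so yes, the predator persists.

The predator equation gives dP/dt > 0 only when N > 0.565/0.000988 = 572.
Without the predator, N → K = 1930. Since 1930 > 572, the predator can invade and persist.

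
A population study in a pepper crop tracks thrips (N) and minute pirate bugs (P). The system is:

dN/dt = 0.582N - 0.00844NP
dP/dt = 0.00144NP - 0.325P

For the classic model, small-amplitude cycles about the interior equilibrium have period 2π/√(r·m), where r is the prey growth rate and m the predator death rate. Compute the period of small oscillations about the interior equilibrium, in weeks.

Here r = 0.582 and m = 0.325, so r·m = 0.189.
ω = √0.189 = 0.435 per week, hence T = 2π/ω ≈ 14.4 weeks.

T ≈ 14.4 weeks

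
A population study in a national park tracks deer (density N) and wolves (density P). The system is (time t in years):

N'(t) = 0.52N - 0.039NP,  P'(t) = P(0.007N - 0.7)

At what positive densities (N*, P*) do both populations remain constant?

N* ≈ 100, P* ≈ 13.3

Set dP/dt = 0 with P > 0: 0.007N - 0.7 = 0, so N* = 0.7/0.007 = 100.
Set dN/dt = 0 with N > 0: 0.52 - 0.039P = 0, so P* = 0.52/0.039 = 13.3.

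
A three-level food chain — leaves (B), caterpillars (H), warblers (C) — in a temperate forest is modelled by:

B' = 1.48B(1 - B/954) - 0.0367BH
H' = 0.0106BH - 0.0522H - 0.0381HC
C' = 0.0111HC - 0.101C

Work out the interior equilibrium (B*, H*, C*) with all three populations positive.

From dC/dt = 0: 0.0111H* = 0.101, so H* = 9.1.
From dB/dt = 0: 1.48(1 - B*/954) = 0.0367·9.1, giving B* = 954·(1 - 0.226) = 739.
From dH/dt = 0: 0.0106·739 - 0.0522 = 0.0381C*, so C* = 7.78/0.0381 = 204.

B* ≈ 739, H* ≈ 9.1, C* ≈ 204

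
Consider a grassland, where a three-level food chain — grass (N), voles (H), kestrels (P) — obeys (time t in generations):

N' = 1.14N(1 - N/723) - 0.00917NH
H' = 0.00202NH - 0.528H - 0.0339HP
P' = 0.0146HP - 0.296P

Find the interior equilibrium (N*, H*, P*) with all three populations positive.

N* ≈ 605, H* ≈ 20.3, P* ≈ 20.5

From dP/dt = 0: 0.0146H* = 0.296, so H* = 20.3.
From dN/dt = 0: 1.14(1 - N*/723) = 0.00917·20.3, giving N* = 723·(1 - 0.163) = 605.
From dH/dt = 0: 0.00202·605 - 0.528 = 0.0339P*, so P* = 0.694/0.0339 = 20.5.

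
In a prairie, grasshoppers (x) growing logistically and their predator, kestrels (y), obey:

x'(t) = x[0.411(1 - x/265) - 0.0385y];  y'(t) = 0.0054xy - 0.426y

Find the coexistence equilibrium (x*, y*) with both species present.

From dy/dt = 0 with y > 0: 0.0054x* = 0.426, so x* = 78.9.
Substitute into dx/dt = 0: 0.411(1 - 78.9/265) = 0.0385y*.
The bracket is 0.702, giving y* = 0.289/0.0385 = 7.5.

x* ≈ 78.9, y* ≈ 7.5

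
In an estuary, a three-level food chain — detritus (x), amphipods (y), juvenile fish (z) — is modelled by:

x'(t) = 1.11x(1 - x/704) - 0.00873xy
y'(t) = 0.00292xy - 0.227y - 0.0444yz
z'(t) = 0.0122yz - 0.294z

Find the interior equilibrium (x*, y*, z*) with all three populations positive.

x* ≈ 571, y* ≈ 24.1, z* ≈ 32.4

From dz/dt = 0: 0.0122y* = 0.294, so y* = 24.1.
From dx/dt = 0: 1.11(1 - x*/704) = 0.00873·24.1, giving x* = 704·(1 - 0.19) = 571.
From dy/dt = 0: 0.00292·571 - 0.227 = 0.0444z*, so z* = 1.44/0.0444 = 32.4.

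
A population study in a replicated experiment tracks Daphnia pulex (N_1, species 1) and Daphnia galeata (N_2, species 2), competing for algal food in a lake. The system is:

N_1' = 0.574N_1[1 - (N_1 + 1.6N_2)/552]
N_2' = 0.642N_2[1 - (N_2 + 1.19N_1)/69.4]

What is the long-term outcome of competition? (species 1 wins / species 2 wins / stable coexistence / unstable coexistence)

species 1 excludes species 2

Compare the nullcline intercepts: K1/α12 = 552/1.6 = 345 > K2 = 69.4; K2/α21 = 69.4/1.19 = 58.3 < K1 = 552.
Since the inequalities point opposite ways, species 1 can invade but species 2 cannot.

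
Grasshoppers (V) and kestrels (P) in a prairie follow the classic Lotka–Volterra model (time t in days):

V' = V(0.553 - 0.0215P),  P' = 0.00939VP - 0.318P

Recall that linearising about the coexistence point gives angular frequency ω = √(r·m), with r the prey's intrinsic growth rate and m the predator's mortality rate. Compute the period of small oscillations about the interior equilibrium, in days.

T ≈ 15 days

Here r = 0.553 and m = 0.318, so r·m = 0.176.
ω = √0.176 = 0.419 per day, hence T = 2π/ω ≈ 15 days.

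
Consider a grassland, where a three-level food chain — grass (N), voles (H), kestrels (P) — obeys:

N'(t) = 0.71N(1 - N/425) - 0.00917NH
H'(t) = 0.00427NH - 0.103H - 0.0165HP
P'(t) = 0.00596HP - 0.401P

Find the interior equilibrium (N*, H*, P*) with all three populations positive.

From dP/dt = 0: 0.00596H* = 0.401, so H* = 67.3.
From dN/dt = 0: 0.71(1 - N*/425) = 0.00917·67.3, giving N* = 425·(1 - 0.869) = 55.7.
From dH/dt = 0: 0.00427·55.7 - 0.103 = 0.0165P*, so P* = 0.135/0.0165 = 8.17.

N* ≈ 55.7, H* ≈ 67.3, P* ≈ 8.17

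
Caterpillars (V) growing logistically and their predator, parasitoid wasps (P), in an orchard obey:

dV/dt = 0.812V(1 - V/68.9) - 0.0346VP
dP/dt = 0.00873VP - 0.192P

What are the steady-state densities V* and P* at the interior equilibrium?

From dP/dt = 0 with P > 0: 0.00873V* = 0.192, so V* = 22.
Substitute into dV/dt = 0: 0.812(1 - 22/68.9) = 0.0346P*.
The bracket is 0.681, giving P* = 0.553/0.0346 = 16.

V* ≈ 22, P* ≈ 16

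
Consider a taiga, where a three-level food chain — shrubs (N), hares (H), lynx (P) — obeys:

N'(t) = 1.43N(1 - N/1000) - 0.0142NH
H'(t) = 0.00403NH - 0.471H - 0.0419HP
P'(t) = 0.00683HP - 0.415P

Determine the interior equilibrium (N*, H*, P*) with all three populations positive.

N* ≈ 397, H* ≈ 60.8, P* ≈ 26.9

From dP/dt = 0: 0.00683H* = 0.415, so H* = 60.8.
From dN/dt = 0: 1.43(1 - N*/1000) = 0.0142·60.8, giving N* = 1000·(1 - 0.603) = 397.
From dH/dt = 0: 0.00403·397 - 0.471 = 0.0419P*, so P* = 1.13/0.0419 = 26.9.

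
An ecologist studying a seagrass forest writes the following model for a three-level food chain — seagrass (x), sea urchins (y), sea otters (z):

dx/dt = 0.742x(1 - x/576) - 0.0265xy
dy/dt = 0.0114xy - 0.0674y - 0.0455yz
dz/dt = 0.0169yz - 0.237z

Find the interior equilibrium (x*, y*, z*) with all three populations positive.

From dz/dt = 0: 0.0169y* = 0.237, so y* = 14.
From dx/dt = 0: 0.742(1 - x*/576) = 0.0265·14, giving x* = 576·(1 - 0.501) = 288.
From dy/dt = 0: 0.0114·288 - 0.0674 = 0.0455z*, so z* = 3.21/0.0455 = 70.6.

x* ≈ 288, y* ≈ 14, z* ≈ 70.6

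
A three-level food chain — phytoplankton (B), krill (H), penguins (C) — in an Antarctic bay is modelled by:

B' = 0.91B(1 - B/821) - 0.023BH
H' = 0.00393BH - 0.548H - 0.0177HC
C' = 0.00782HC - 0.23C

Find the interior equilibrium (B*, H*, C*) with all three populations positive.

B* ≈ 211, H* ≈ 29.4, C* ≈ 15.8

From dC/dt = 0: 0.00782H* = 0.23, so H* = 29.4.
From dB/dt = 0: 0.91(1 - B*/821) = 0.023·29.4, giving B* = 821·(1 - 0.743) = 211.
From dH/dt = 0: 0.00393·211 - 0.548 = 0.0177C*, so C* = 0.28/0.0177 = 15.8.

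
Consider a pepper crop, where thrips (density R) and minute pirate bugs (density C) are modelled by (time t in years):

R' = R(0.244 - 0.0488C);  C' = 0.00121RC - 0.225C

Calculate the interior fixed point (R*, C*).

R* ≈ 186, C* ≈ 5

Set dC/dt = 0 with C > 0: 0.00121R - 0.225 = 0, so R* = 0.225/0.00121 = 186.
Set dR/dt = 0 with R > 0: 0.244 - 0.0488C = 0, so C* = 0.244/0.0488 = 5.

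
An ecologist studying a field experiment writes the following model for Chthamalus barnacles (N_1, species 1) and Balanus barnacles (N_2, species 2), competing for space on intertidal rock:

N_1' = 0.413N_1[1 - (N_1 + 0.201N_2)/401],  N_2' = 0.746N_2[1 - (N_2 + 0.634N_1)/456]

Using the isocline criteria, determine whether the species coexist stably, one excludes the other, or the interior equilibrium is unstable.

stable coexistence

Compare the nullcline intercepts: K1/α12 = 401/0.201 = 2000 > K2 = 456; K2/α21 = 456/0.634 = 719 > K1 = 401.
Since both inequalities hold, each species can invade when rare, so the interior equilibrium is stable.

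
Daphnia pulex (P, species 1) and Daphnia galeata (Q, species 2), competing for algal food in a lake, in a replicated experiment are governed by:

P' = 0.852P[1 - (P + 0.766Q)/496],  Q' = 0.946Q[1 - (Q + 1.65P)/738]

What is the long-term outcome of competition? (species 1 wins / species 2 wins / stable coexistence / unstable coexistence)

unstable coexistence (outcome depends on initial conditions)

Compare the nullcline intercepts: K1/α12 = 496/0.766 = 648 < K2 = 738; K2/α21 = 738/1.65 = 447 < K1 = 496.
Since both are reversed, neither can invade when rare; the interior point is a saddle.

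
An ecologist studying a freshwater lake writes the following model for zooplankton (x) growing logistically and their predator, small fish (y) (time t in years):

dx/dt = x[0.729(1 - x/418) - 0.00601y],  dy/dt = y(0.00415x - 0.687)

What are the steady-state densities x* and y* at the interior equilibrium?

From dy/dt = 0 with y > 0: 0.00415x* = 0.687, so x* = 166.
Substitute into dx/dt = 0: 0.729(1 - 166/418) = 0.00601y*.
The bracket is 0.604, giving y* = 0.44/0.00601 = 73.3.

x* ≈ 166, y* ≈ 73.3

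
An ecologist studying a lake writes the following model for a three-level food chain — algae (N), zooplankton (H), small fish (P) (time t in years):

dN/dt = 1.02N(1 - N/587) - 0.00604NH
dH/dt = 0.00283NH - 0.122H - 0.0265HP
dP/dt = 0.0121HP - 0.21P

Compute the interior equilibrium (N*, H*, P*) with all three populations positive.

From dP/dt = 0: 0.0121H* = 0.21, so H* = 17.4.
From dN/dt = 0: 1.02(1 - N*/587) = 0.00604·17.4, giving N* = 587·(1 - 0.103) = 527.
From dH/dt = 0: 0.00283·527 - 0.122 = 0.0265P*, so P* = 1.37/0.0265 = 51.6.

N* ≈ 527, H* ≈ 17.4, P* ≈ 51.6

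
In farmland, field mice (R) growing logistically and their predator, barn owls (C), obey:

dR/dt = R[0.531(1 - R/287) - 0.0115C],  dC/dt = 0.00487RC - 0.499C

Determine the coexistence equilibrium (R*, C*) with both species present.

R* ≈ 102, C* ≈ 29.7

From dC/dt = 0 with C > 0: 0.00487R* = 0.499, so R* = 102.
Substitute into dR/dt = 0: 0.531(1 - 102/287) = 0.0115C*.
The bracket is 0.643, giving C* = 0.341/0.0115 = 29.7.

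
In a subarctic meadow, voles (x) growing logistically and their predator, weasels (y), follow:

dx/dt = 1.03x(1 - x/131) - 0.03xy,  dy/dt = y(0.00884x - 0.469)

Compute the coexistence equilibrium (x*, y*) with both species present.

From dy/dt = 0 with y > 0: 0.00884x* = 0.469, so x* = 53.1.
Substitute into dx/dt = 0: 1.03(1 - 53.1/131) = 0.03y*.
The bracket is 0.595, giving y* = 0.613/0.03 = 20.4.

x* ≈ 53.1, y* ≈ 20.4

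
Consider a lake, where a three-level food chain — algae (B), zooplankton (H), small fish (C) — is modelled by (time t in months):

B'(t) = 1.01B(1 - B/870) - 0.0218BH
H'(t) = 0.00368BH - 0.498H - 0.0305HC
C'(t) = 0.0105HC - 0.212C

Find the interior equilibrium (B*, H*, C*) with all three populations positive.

From dC/dt = 0: 0.0105H* = 0.212, so H* = 20.2.
From dB/dt = 0: 1.01(1 - B*/870) = 0.0218·20.2, giving B* = 870·(1 - 0.436) = 491.
From dH/dt = 0: 0.00368·491 - 0.498 = 0.0305C*, so C* = 1.31/0.0305 = 42.9.

B* ≈ 491, H* ≈ 20.2, C* ≈ 42.9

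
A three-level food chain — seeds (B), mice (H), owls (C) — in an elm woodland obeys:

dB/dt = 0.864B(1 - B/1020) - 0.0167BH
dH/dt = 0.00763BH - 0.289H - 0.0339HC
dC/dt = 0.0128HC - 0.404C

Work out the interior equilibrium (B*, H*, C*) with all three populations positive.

B* ≈ 398, H* ≈ 31.6, C* ≈ 81

From dC/dt = 0: 0.0128H* = 0.404, so H* = 31.6.
From dB/dt = 0: 0.864(1 - B*/1020) = 0.0167·31.6, giving B* = 1020·(1 - 0.61) = 398.
From dH/dt = 0: 0.00763·398 - 0.289 = 0.0339C*, so C* = 2.75/0.0339 = 81.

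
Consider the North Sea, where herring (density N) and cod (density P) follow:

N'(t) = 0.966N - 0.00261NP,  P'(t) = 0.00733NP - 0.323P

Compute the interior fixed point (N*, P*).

Set dP/dt = 0 with P > 0: 0.00733N - 0.323 = 0, so N* = 0.323/0.00733 = 44.1.
Set dN/dt = 0 with N > 0: 0.966 - 0.00261P = 0, so P* = 0.966/0.00261 = 370.

N* ≈ 44.1, P* ≈ 370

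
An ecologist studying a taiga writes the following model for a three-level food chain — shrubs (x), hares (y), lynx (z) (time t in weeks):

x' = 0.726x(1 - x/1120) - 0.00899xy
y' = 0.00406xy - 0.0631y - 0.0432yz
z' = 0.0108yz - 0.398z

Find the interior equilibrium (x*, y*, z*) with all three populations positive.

x* ≈ 609, y* ≈ 36.9, z* ≈ 55.8

From dz/dt = 0: 0.0108y* = 0.398, so y* = 36.9.
From dx/dt = 0: 0.726(1 - x*/1120) = 0.00899·36.9, giving x* = 1120·(1 - 0.456) = 609.
From dy/dt = 0: 0.00406·609 - 0.0631 = 0.0432z*, so z* = 2.41/0.0432 = 55.8.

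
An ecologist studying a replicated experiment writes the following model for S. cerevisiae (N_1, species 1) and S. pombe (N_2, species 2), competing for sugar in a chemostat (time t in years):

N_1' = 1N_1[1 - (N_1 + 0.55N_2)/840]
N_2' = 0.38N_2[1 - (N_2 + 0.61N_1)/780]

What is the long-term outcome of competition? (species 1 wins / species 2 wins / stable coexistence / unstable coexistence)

stable coexistence

Compare the nullcline intercepts: K1/α12 = 840/0.55 = 1530 > K2 = 780; K2/α21 = 780/0.61 = 1280 > K1 = 840.
Since both inequalities hold, each species can invade when rare, so the interior equilibrium is stable.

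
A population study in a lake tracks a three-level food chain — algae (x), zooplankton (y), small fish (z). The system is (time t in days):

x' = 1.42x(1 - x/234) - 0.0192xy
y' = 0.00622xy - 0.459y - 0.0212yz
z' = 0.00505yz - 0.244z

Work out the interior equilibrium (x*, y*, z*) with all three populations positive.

x* ≈ 81.1, y* ≈ 48.3, z* ≈ 2.15

From dz/dt = 0: 0.00505y* = 0.244, so y* = 48.3.
From dx/dt = 0: 1.42(1 - x*/234) = 0.0192·48.3, giving x* = 234·(1 - 0.653) = 81.1.
From dy/dt = 0: 0.00622·81.1 - 0.459 = 0.0212z*, so z* = 0.0456/0.0212 = 2.15.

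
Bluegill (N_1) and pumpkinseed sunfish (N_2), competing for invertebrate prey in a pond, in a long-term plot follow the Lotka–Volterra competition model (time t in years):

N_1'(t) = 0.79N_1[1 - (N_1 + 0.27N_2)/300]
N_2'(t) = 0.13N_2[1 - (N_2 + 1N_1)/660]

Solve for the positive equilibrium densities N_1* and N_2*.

Setting both brackets to zero gives the nullclines N_1 + 0.27N_2 = 300 and 1N_1 + N_2 = 660.
Substituting N_2 = 660 - 1N_1 into the first: N_1(1 - 0.27·1) = 300 - 0.27·660.
So N_1* = 122/0.73 = 167, and then N_2* = 660 - 1·167 = 493.

N_1* ≈ 167, N_2* ≈ 493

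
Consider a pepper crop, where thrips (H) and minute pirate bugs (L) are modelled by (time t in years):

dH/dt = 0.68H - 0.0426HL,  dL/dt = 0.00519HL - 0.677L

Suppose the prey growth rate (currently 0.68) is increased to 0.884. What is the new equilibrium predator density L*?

At the interior fixed point, setting dH/dt = 0 with H > 0 fixes L* = (prey growth rate)/(HL coefficient) — independent of the other coefficients.
With the change, L* = 0.884/0.0426 = 20.8; it rises from 16.

L* ≈ 20.8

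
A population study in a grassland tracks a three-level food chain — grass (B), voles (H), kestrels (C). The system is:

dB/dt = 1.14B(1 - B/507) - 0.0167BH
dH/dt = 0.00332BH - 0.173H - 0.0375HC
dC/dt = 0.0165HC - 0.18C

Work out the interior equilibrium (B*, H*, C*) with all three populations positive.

B* ≈ 426, H* ≈ 10.9, C* ≈ 33.1

From dC/dt = 0: 0.0165H* = 0.18, so H* = 10.9.
From dB/dt = 0: 1.14(1 - B*/507) = 0.0167·10.9, giving B* = 507·(1 - 0.16) = 426.
From dH/dt = 0: 0.00332·426 - 0.173 = 0.0375C*, so C* = 1.24/0.0375 = 33.1.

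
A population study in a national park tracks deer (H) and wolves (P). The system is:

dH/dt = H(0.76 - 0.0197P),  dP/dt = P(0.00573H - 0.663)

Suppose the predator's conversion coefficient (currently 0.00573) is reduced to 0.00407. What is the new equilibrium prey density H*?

At the interior fixed point, setting dP/dt = 0 with P > 0 fixes H* = (predator death rate)/(HP coefficient) — independent of the other coefficients.
With the change, H* = 0.663/0.00407 = 163; it rises from 116.

H* ≈ 163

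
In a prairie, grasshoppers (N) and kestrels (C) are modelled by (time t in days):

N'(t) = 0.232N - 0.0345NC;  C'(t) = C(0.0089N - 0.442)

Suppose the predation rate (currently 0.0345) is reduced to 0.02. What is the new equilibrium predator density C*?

At the interior fixed point, setting dN/dt = 0 with N > 0 fixes C* = (prey growth rate)/(NC coefficient) — independent of the other coefficients.
With the change, C* = 0.232/0.02 = 11.6; it rises from 6.72.

C* ≈ 11.6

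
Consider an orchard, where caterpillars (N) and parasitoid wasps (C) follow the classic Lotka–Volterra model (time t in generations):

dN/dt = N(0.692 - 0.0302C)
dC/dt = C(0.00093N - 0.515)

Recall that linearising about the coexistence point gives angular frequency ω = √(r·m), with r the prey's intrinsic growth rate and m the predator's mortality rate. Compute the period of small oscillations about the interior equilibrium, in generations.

Here r = 0.692 and m = 0.515, so r·m = 0.356.
ω = √0.356 = 0.597 per generation, hence T = 2π/ω ≈ 10.5 generations.

T ≈ 10.5 generations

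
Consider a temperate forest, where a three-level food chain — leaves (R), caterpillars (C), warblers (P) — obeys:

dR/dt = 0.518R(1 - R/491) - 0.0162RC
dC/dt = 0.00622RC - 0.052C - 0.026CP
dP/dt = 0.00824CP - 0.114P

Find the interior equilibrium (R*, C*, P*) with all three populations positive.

From dP/dt = 0: 0.00824C* = 0.114, so C* = 13.8.
From dR/dt = 0: 0.518(1 - R*/491) = 0.0162·13.8, giving R* = 491·(1 - 0.433) = 279.
From dC/dt = 0: 0.00622·279 - 0.052 = 0.026P*, so P* = 1.68/0.026 = 64.6.

R* ≈ 279, C* ≈ 13.8, P* ≈ 64.6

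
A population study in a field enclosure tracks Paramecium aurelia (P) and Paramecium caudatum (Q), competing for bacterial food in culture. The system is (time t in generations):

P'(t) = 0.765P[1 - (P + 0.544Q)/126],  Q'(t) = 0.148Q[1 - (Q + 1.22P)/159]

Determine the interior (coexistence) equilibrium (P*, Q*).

P* ≈ 117, Q* ≈ 15.7

Setting both brackets to zero gives the nullclines P + 0.544Q = 126 and 1.22P + Q = 159.
Substituting Q = 159 - 1.22P into the first: P(1 - 0.544·1.22) = 126 - 0.544·159.
So P* = 39.5/0.336 = 117, and then Q* = 159 - 1.22·117 = 15.7.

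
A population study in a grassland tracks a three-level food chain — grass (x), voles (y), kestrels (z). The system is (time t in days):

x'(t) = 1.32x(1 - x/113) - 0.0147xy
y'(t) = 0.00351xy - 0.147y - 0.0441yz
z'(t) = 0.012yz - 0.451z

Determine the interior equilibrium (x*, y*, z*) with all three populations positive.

From dz/dt = 0: 0.012y* = 0.451, so y* = 37.6.
From dx/dt = 0: 1.32(1 - x*/113) = 0.0147·37.6, giving x* = 113·(1 - 0.419) = 65.7.
From dy/dt = 0: 0.00351·65.7 - 0.147 = 0.0441z*, so z* = 0.0836/0.0441 = 1.9.

x* ≈ 65.7, y* ≈ 37.6, z* ≈ 1.9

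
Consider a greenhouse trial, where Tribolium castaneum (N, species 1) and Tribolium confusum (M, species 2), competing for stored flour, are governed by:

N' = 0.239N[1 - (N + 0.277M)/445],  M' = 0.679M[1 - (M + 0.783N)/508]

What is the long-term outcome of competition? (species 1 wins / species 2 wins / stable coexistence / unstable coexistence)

Compare the nullcline intercepts: K1/α12 = 445/0.277 = 1610 > K2 = 508; K2/α21 = 508/0.783 = 649 > K1 = 445.
Since both inequalities hold, each species can invade when rare, so the interior equilibrium is stable.

stable coexistence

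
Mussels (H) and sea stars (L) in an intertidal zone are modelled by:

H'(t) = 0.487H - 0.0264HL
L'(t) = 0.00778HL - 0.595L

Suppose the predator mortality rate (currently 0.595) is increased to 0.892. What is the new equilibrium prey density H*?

H* ≈ 115

At the interior fixed point, setting dL/dt = 0 with L > 0 fixes H* = (predator death rate)/(HL coefficient) — independent of the other coefficients.
With the change, H* = 0.892/0.00778 = 115; it rises from 76.5.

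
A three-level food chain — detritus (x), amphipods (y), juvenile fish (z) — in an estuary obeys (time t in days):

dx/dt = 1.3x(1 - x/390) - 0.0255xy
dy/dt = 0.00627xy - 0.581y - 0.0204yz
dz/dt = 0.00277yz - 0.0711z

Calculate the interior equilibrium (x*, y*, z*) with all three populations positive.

From dz/dt = 0: 0.00277y* = 0.0711, so y* = 25.7.
From dx/dt = 0: 1.3(1 - x*/390) = 0.0255·25.7, giving x* = 390·(1 - 0.503) = 194.
From dy/dt = 0: 0.00627·194 - 0.581 = 0.0204z*, so z* = 0.633/0.0204 = 31.

x* ≈ 194, y* ≈ 25.7, z* ≈ 31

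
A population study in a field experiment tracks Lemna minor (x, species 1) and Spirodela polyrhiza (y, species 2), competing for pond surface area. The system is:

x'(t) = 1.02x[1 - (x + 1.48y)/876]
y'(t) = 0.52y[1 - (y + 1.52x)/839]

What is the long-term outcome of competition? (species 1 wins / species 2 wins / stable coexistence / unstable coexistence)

Compare the nullcline intercepts: K1/α12 = 876/1.48 = 592 < K2 = 839; K2/α21 = 839/1.52 = 552 < K1 = 876.
Since both are reversed, neither can invade when rare; the interior point is a saddle.

unstable coexistence (outcome depends on initial conditions)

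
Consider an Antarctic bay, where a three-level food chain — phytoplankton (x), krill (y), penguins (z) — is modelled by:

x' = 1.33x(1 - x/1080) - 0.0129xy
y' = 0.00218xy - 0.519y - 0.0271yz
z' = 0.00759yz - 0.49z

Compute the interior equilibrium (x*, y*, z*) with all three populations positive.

x* ≈ 404, y* ≈ 64.6, z* ≈ 13.3

From dz/dt = 0: 0.00759y* = 0.49, so y* = 64.6.
From dx/dt = 0: 1.33(1 - x*/1080) = 0.0129·64.6, giving x* = 1080·(1 - 0.626) = 404.
From dy/dt = 0: 0.00218·404 - 0.519 = 0.0271z*, so z* = 0.361/0.0271 = 13.3.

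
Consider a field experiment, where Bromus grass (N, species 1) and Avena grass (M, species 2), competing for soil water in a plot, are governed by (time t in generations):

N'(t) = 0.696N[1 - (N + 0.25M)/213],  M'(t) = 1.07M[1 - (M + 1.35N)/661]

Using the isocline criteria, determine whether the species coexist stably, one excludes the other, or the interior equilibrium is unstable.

stable coexistence

Compare the nullcline intercepts: K1/α12 = 213/0.25 = 852 > K2 = 661; K2/α21 = 661/1.35 = 490 > K1 = 213.
Since both inequalities hold, each species can invade when rare, so the interior equilibrium is stable.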